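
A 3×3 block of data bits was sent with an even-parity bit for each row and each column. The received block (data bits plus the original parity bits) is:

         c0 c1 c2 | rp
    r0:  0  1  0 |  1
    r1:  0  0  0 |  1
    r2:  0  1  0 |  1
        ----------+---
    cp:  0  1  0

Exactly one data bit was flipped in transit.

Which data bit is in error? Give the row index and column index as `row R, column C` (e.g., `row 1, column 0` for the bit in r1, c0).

row 1, column 1

Recompute each row's even parity and compare to rp:
  r0: data parity 1, sent rp 1 → ok
  r1: data parity 0, sent rp 1 → mismatch
  r2: data parity 1, sent rp 1 → ok
Recompute each column's even parity and compare to cp:
  c0: data parity 0, sent cp 0 → ok
  c1: data parity 0, sent cp 1 → mismatch
  c2: data parity 0, sent cp 0 → ok
Exactly one row (r1) and one column (c1) fail → the flipped bit is at their intersection.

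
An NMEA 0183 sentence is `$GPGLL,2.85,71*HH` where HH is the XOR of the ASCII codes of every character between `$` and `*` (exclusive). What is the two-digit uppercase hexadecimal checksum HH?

47

XOR the ASCII codes of the payload characters:
  'G' = 0x47 → acc = 0x47
  'P' = 0x50 → acc = 0x17
  'G' = 0x47 → acc = 0x50
  'L' = 0x4C → acc = 0x1C
  'L' = 0x4C → acc = 0x50
  ',' = 0x2C → acc = 0x7C
  '2' = 0x32 → acc = 0x4E
  '.' = 0x2E → acc = 0x60
  '8' = 0x38 → acc = 0x58
  '5' = 0x35 → acc = 0x6D
  ',' = 0x2C → acc = 0x41
  '7' = 0x37 → acc = 0x76
  '1' = 0x31 → acc = 0x47
Checksum = 0x47.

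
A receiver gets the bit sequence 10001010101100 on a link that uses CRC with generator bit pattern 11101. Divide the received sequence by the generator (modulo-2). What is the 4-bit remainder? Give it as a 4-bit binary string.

Modulo-2 division of 10001010101100 by 11101:
  pos 0: 10001 XOR 11101 = 01100
  pos 1: 11000 XOR 11101 = 00101
  pos 3: 10110 XOR 11101 = 01011
  pos 4: 10111 XOR 11101 = 01010
  pos 5: 10100 XOR 11101 = 01001
  pos 6: 10011 XOR 11101 = 01110
  pos 7: 11101 XOR 11101 = 00000
Remainder = 0000 (zero — the frame passes the CRC check).

0000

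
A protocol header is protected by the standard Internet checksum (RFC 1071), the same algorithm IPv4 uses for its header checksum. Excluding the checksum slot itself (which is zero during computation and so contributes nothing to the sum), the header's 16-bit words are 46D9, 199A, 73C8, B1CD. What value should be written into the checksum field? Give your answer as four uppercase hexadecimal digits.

One's-complement addition (fold any carry out of bit 15 back into bit 0):
  0x46D9 + 0x199A = 0x06073
  0x6073 + 0x73C8 = 0x0D43B
  0xD43B + 0xB1CD = 0x18608 → wrap carry → 0x8609
One's-complement sum = 0x8609.
Checksum = ~0x8609 & 0xFFFF = 0x79F6.

79F6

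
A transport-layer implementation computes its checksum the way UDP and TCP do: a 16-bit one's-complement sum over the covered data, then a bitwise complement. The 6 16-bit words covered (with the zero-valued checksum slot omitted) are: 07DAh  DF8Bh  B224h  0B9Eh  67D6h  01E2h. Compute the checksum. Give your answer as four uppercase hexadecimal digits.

One's-complement addition (fold any carry out of bit 15 back into bit 0):
  0x07DA + 0xDF8B = 0x0E765
  0xE765 + 0xB224 = 0x19989 → wrap carry → 0x998A
  0x998A + 0x0B9E = 0x0A528
  0xA528 + 0x67D6 = 0x10CFE → wrap carry → 0x0CFF
  0x0CFF + 0x01E2 = 0x00EE1
One's-complement sum = 0x0EE1.
Checksum = ~0x0EE1 & 0xFFFF = 0xF11E.

F11E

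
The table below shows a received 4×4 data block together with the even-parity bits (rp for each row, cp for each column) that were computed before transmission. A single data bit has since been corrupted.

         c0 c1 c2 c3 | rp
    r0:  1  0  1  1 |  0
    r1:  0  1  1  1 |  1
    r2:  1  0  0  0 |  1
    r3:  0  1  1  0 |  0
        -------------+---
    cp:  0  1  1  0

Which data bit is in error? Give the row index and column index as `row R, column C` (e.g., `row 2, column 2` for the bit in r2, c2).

row 0, column 1

Recompute each row's even parity and compare to rp:
  r0: data parity 1, sent rp 0 → mismatch
  r1: data parity 1, sent rp 1 → ok
  r2: data parity 1, sent rp 1 → ok
  r3: data parity 0, sent rp 0 → ok
Recompute each column's even parity and compare to cp:
  c0: data parity 0, sent cp 0 → ok
  c1: data parity 0, sent cp 1 → mismatch
  c2: data parity 1, sent cp 1 → ok
  c3: data parity 0, sent cp 0 → ok
Exactly one row (r0) and one column (c1) fail → the flipped bit is at their intersection.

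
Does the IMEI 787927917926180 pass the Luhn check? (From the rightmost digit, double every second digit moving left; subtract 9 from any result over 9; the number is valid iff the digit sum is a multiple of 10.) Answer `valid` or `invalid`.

From the right, keep odd positions and double even positions (subtract 9 from any doubled value over 9):
  doubled (positions 2,4,...): 7 3 9 2 5 9 7 → sum 42
  kept (positions 1,3,...): 0 1 2 7 9 2 7 7 → sum 35
Total = 77.
77 mod 10 = 7, so the number is invalid.

invalid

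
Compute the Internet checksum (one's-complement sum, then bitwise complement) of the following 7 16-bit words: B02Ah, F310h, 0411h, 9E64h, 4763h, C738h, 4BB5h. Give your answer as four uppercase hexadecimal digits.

5FFD

One's-complement addition (fold any carry out of bit 15 back into bit 0):
  0xB02A + 0xF310 = 0x1A33A → wrap carry → 0xA33B
  0xA33B + 0x0411 = 0x0A74C
  0xA74C + 0x9E64 = 0x145B0 → wrap carry → 0x45B1
  0x45B1 + 0x4763 = 0x08D14
  0x8D14 + 0xC738 = 0x1544C → wrap carry → 0x544D
  0x544D + 0x4BB5 = 0x0A002
One's-complement sum = 0xA002.
Checksum = ~0xA002 & 0xFFFF = 0x5FFD.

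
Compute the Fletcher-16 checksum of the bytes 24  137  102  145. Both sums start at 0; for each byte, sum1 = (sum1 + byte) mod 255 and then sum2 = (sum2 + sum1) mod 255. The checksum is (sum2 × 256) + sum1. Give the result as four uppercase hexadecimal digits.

5B99

Running sums (mod 255):
  after byte 0 (24): sum1=24, sum2=24
  after byte 1 (137): sum1=161, sum2=185
  after byte 2 (102): sum1=8, sum2=193
  after byte 3 (145): sum1=153, sum2=91
Checksum = sum2·256 + sum1 = 91·256 + 153 = 23449 = 0x5B99.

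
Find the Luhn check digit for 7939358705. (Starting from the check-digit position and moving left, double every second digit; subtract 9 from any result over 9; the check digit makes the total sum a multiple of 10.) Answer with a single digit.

Partial digits right→left: 5 0 7 8 5 3 9 3 9 7
Double every second digit counting from the check-digit position (so the 1st, 3rd, 5th, ... of the partial from the right).
  doubled (with −9 where >9): 1 5 1 9 9 → sum 25
  kept as-is: 0 8 3 3 7 → sum 21
Total = 25 + 21 = 46.
Check digit = (10 − (46 mod 10)) mod 10 = 4.

4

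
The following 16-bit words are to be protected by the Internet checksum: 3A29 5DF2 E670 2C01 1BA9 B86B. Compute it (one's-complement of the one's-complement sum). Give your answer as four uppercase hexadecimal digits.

One's-complement addition (fold any carry out of bit 15 back into bit 0):
  0x3A29 + 0x5DF2 = 0x0981B
  0x981B + 0xE670 = 0x17E8B → wrap carry → 0x7E8C
  0x7E8C + 0x2C01 = 0x0AA8D
  0xAA8D + 0x1BA9 = 0x0C636
  0xC636 + 0xB86B = 0x17EA1 → wrap carry → 0x7EA2
One's-complement sum = 0x7EA2.
Checksum = ~0x7EA2 & 0xFFFF = 0x815D.

815D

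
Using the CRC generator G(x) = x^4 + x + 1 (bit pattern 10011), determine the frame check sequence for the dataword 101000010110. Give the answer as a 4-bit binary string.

0011

Append 4 zeros: 1010000101100000. Divide by 10011 (XOR where the leading bit is 1):
  pos 0: 10100 XOR 10011 = 00111
  pos 2: 11100 XOR 10011 = 01111
  pos 3: 11111 XOR 10011 = 01100
  pos 4: 11000 XOR 10011 = 01011
  pos 5: 10111 XOR 10011 = 00100
  pos 7: 10010 XOR 10011 = 00001
  pos 11: 10000 XOR 10011 = 00011
Remainder (last 4 bits) = 0011. This is the CRC / FCS.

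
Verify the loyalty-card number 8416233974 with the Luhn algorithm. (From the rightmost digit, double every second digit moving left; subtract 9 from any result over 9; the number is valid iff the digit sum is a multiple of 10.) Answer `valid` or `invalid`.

valid

From the right, keep odd positions and double even positions (subtract 9 from any doubled value over 9):
  doubled (positions 2,4,...): 5 6 4 2 7 → sum 24
  kept (positions 1,3,...): 4 9 3 6 4 → sum 26
Total = 50.
50 mod 10 = 0, so the number is valid.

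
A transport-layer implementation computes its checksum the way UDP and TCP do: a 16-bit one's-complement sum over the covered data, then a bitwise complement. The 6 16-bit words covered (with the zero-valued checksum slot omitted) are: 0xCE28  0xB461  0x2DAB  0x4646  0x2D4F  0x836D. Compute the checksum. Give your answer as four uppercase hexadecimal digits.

58C7

One's-complement addition (fold any carry out of bit 15 back into bit 0):
  0xCE28 + 0xB461 = 0x18289 → wrap carry → 0x828A
  0x828A + 0x2DAB = 0x0B035
  0xB035 + 0x4646 = 0x0F67B
  0xF67B + 0x2D4F = 0x123CA → wrap carry → 0x23CB
  0x23CB + 0x836D = 0x0A738
One's-complement sum = 0xA738.
Checksum = ~0xA738 & 0xFFFF = 0x58C7.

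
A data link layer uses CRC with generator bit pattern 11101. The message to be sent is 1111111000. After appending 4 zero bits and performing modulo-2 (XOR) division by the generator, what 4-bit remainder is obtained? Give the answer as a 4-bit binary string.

1011

Append 4 zeros: 11111110000000. Divide by 11101 (XOR where the leading bit is 1):
  pos 0: 11111 XOR 11101 = 00010
  pos 3: 10110 XOR 11101 = 01011
  pos 4: 10110 XOR 11101 = 01011
  pos 5: 10110 XOR 11101 = 01011
  pos 6: 10110 XOR 11101 = 01011
  pos 7: 10110 XOR 11101 = 01011
  pos 8: 10110 XOR 11101 = 01011
  pos 9: 10110 XOR 11101 = 01011
Remainder (last 4 bits) = 1011. This is the CRC / FCS.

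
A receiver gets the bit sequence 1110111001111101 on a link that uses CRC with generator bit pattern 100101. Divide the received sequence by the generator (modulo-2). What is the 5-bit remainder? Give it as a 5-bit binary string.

00000

Modulo-2 division of 1110111001111101 by 100101:
  pos 0: 111011 XOR 100101 = 011110
  pos 1: 111101 XOR 100101 = 011000
  pos 2: 110000 XOR 100101 = 010101
  pos 3: 101010 XOR 100101 = 001111
  pos 5: 111111 XOR 100101 = 011010
  pos 6: 110101 XOR 100101 = 010000
  pos 7: 100001 XOR 100101 = 000100
  pos 10: 100101 XOR 100101 = 000000
Remainder = 00000 (zero — the frame passes the CRC check).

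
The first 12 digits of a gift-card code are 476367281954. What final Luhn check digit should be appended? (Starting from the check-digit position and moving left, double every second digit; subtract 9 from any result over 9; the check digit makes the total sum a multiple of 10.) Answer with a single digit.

Partial digits right→left: 4 5 9 1 8 2 7 6 3 6 7 4
Double every second digit counting from the check-digit position (so the 1st, 3rd, 5th, ... of the partial from the right).
  doubled (with −9 where >9): 8 9 7 5 6 5 → sum 40
  kept as-is: 5 1 2 6 6 4 → sum 24
Total = 40 + 24 = 64.
Check digit = (10 − (64 mod 10)) mod 10 = 6.

6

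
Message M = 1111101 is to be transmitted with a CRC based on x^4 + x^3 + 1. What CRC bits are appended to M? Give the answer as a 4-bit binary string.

Append 4 zeros: 11111010000. Divide by 11001 (XOR where the leading bit is 1):
  pos 0: 11111 XOR 11001 = 00110
  pos 2: 11001 XOR 11001 = 00000
Remainder (last 4 bits) = 0000. This is the CRC / FCS.

0000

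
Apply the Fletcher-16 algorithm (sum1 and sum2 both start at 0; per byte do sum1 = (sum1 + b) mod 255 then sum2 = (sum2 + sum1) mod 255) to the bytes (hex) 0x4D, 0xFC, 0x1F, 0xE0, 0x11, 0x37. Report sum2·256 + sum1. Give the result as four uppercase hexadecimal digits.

Running sums (mod 255):
  after byte 0 (0x4D): sum1=77, sum2=77
  after byte 1 (0xFC): sum1=74, sum2=151
  after byte 2 (0x1F): sum1=105, sum2=1
  after byte 3 (0xE0): sum1=74, sum2=75
  after byte 4 (0x11): sum1=91, sum2=166
  after byte 5 (0x37): sum1=146, sum2=57
Checksum = sum2·256 + sum1 = 57·256 + 146 = 14738 = 0x3992.

3992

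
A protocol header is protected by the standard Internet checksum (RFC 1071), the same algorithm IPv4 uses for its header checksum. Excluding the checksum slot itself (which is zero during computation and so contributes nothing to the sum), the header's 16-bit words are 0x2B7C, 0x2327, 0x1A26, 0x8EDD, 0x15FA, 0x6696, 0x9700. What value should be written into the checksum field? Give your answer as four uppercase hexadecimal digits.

One's-complement addition (fold any carry out of bit 15 back into bit 0):
  0x2B7C + 0x2327 = 0x04EA3
  0x4EA3 + 0x1A26 = 0x068C9
  0x68C9 + 0x8EDD = 0x0F7A6
  0xF7A6 + 0x15FA = 0x10DA0 → wrap carry → 0x0DA1
  0x0DA1 + 0x6696 = 0x07437
  0x7437 + 0x9700 = 0x10B37 → wrap carry → 0x0B38
One's-complement sum = 0x0B38.
Checksum = ~0x0B38 & 0xFFFF = 0xF4C7.

F4C7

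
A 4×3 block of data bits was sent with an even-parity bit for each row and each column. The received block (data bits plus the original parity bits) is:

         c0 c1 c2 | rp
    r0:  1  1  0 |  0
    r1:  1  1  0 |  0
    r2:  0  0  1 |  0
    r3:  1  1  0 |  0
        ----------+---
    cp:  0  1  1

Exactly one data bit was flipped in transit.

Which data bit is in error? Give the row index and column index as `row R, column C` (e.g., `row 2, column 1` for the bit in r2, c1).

Recompute each row's even parity and compare to rp:
  r0: data parity 0, sent rp 0 → ok
  r1: data parity 0, sent rp 0 → ok
  r2: data parity 1, sent rp 0 → mismatch
  r3: data parity 0, sent rp 0 → ok
Recompute each column's even parity and compare to cp:
  c0: data parity 1, sent cp 0 → mismatch
  c1: data parity 1, sent cp 1 → ok
  c2: data parity 1, sent cp 1 → ok
Exactly one row (r2) and one column (c0) fail → the flipped bit is at their intersection.

row 2, column 0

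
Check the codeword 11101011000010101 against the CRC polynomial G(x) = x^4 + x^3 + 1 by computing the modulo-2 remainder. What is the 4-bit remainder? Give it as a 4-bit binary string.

1111

Modulo-2 division of 11101011000010101 by 11001:
  pos 0: 11101 XOR 11001 = 00100
  pos 2: 10001 XOR 11001 = 01000
  pos 3: 10001 XOR 11001 = 01000
  pos 4: 10000 XOR 11001 = 01001
  pos 5: 10010 XOR 11001 = 01011
  pos 6: 10110 XOR 11001 = 01111
  pos 7: 11110 XOR 11001 = 00111
  pos 9: 11110 XOR 11001 = 00111
  pos 11: 11110 XOR 11001 = 00111
Remainder = 1111 (nonzero — an error is detected).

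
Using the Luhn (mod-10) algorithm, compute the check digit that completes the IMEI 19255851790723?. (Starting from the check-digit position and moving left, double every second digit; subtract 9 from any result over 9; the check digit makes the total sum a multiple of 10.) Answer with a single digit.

9

Partial digits right→left: 3 2 7 0 9 7 1 5 8 5 5 2 9 1
Double every second digit counting from the check-digit position (so the 1st, 3rd, 5th, ... of the partial from the right).
  doubled (with −9 where >9): 6 5 9 2 7 1 9 → sum 39
  kept as-is: 2 0 7 5 5 2 1 → sum 22
Total = 39 + 22 = 61.
Check digit = (10 − (61 mod 10)) mod 10 = 9.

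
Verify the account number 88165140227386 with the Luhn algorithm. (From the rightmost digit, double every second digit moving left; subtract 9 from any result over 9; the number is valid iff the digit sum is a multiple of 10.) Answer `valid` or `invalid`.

From the right, keep odd positions and double even positions (subtract 9 from any doubled value over 9):
  doubled (positions 2,4,...): 7 5 4 8 1 2 7 → sum 34
  kept (positions 1,3,...): 6 3 2 0 1 6 8 → sum 26
Total = 60.
60 mod 10 = 0, so the number is valid.

valid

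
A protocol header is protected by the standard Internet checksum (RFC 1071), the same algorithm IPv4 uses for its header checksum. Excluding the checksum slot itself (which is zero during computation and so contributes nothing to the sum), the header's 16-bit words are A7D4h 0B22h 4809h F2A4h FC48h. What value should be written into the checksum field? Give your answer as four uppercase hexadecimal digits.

1612

One's-complement addition (fold any carry out of bit 15 back into bit 0):
  0xA7D4 + 0x0B22 = 0x0B2F6
  0xB2F6 + 0x4809 = 0x0FAFF
  0xFAFF + 0xF2A4 = 0x1EDA3 → wrap carry → 0xEDA4
  0xEDA4 + 0xFC48 = 0x1E9EC → wrap carry → 0xE9ED
One's-complement sum = 0xE9ED.
Checksum = ~0xE9ED & 0xFFFF = 0x1612.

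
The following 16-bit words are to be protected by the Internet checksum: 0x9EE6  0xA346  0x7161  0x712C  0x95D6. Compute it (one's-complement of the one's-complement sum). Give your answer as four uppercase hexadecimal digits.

One's-complement addition (fold any carry out of bit 15 back into bit 0):
  0x9EE6 + 0xA346 = 0x1422C → wrap carry → 0x422D
  0x422D + 0x7161 = 0x0B38E
  0xB38E + 0x712C = 0x124BA → wrap carry → 0x24BB
  0x24BB + 0x95D6 = 0x0BA91
One's-complement sum = 0xBA91.
Checksum = ~0xBA91 & 0xFFFF = 0x456E.

456E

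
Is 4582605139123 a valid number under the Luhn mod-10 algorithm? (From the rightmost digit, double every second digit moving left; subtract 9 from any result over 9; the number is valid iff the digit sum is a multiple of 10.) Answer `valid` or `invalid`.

From the right, keep odd positions and double even positions (subtract 9 from any doubled value over 9):
  doubled (positions 2,4,...): 4 9 2 0 4 1 → sum 20
  kept (positions 1,3,...): 3 1 3 5 6 8 4 → sum 30
Total = 50.
50 mod 10 = 0, so the number is valid.

valid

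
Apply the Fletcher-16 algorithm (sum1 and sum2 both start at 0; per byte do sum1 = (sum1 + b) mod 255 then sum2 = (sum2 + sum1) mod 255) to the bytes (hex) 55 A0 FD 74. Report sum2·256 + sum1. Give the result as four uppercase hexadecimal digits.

Running sums (mod 255):
  after byte 0 (55): sum1=85, sum2=85
  after byte 1 (A0): sum1=245, sum2=75
  after byte 2 (FD): sum1=243, sum2=63
  after byte 3 (74): sum1=104, sum2=167
Checksum = sum2·256 + sum1 = 167·256 + 104 = 42856 = 0xA768.

A768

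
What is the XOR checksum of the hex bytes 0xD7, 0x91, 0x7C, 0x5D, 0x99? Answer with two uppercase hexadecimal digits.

FE

XOR the bytes together:
  start with 0xD7
  0xD7 ⊕ 0x91 = 0x46
  0x46 ⊕ 0x7C = 0x3A
  0x3A ⊕ 0x5D = 0x67
  0x67 ⊕ 0x99 = 0xFE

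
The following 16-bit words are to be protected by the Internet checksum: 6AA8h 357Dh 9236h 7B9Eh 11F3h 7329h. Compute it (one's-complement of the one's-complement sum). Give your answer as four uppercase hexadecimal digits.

One's-complement addition (fold any carry out of bit 15 back into bit 0):
  0x6AA8 + 0x357D = 0x0A025
  0xA025 + 0x9236 = 0x1325B → wrap carry → 0x325C
  0x325C + 0x7B9E = 0x0ADFA
  0xADFA + 0x11F3 = 0x0BFED
  0xBFED + 0x7329 = 0x13316 → wrap carry → 0x3317
One's-complement sum = 0x3317.
Checksum = ~0x3317 & 0xFFFF = 0xCCE8.

CCE8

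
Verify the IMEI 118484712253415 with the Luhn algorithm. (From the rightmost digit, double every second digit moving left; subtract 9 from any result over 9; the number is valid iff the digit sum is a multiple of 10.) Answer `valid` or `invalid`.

invalid

From the right, keep odd positions and double even positions (subtract 9 from any doubled value over 9):
  doubled (positions 2,4,...): 2 6 4 2 8 8 2 → sum 32
  kept (positions 1,3,...): 5 4 5 2 7 8 8 1 → sum 40
Total = 72.
72 mod 10 = 2, so the number is invalid.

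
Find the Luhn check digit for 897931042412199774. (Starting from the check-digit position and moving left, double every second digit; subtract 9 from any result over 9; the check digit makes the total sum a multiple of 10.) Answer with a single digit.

0

Partial digits right→left: 4 7 7 9 9 1 2 1 4 2 4 0 1 3 9 7 9 8
Double every second digit counting from the check-digit position (so the 1st, 3rd, 5th, ... of the partial from the right).
  doubled (with −9 where >9): 8 5 9 4 8 8 2 9 9 → sum 62
  kept as-is: 7 9 1 1 2 0 3 7 8 → sum 38
Total = 62 + 38 = 100.
Check digit = (10 − (100 mod 10)) mod 10 = 0.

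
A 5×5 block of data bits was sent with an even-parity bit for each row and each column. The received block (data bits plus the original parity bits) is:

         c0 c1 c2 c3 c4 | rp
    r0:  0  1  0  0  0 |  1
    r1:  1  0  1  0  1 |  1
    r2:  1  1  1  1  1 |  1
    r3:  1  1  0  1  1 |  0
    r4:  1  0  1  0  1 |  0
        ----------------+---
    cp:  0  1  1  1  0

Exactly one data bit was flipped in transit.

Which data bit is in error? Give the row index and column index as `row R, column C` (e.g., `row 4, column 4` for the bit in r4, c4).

row 4, column 3

Recompute each row's even parity and compare to rp:
  r0: data parity 1, sent rp 1 → ok
  r1: data parity 1, sent rp 1 → ok
  r2: data parity 1, sent rp 1 → ok
  r3: data parity 0, sent rp 0 → ok
  r4: data parity 1, sent rp 0 → mismatch
Recompute each column's even parity and compare to cp:
  c0: data parity 0, sent cp 0 → ok
  c1: data parity 1, sent cp 1 → ok
  c2: data parity 1, sent cp 1 → ok
  c3: data parity 0, sent cp 1 → mismatch
  c4: data parity 0, sent cp 0 → ok
Exactly one row (r4) and one column (c3) fail → the flipped bit is at their intersection.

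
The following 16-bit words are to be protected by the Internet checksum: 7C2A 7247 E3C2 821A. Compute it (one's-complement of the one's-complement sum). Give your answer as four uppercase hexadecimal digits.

ABB0

One's-complement addition (fold any carry out of bit 15 back into bit 0):
  0x7C2A + 0x7247 = 0x0EE71
  0xEE71 + 0xE3C2 = 0x1D233 → wrap carry → 0xD234
  0xD234 + 0x821A = 0x1544E → wrap carry → 0x544F
One's-complement sum = 0x544F.
Checksum = ~0x544F & 0xFFFF = 0xABB0.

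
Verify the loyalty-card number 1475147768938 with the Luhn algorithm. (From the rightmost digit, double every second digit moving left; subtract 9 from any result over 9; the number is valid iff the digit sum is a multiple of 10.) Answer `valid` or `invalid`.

invalid

From the right, keep odd positions and double even positions (subtract 9 from any doubled value over 9):
  doubled (positions 2,4,...): 6 7 5 8 1 8 → sum 35
  kept (positions 1,3,...): 8 9 6 7 1 7 1 → sum 39
Total = 74.
74 mod 10 = 4, so the number is invalid.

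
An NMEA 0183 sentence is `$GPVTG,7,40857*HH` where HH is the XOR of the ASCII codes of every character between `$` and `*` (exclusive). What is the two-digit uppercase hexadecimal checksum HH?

5B

XOR the ASCII codes of the payload characters:
  'G' = 0x47 → acc = 0x47
  'P' = 0x50 → acc = 0x17
  'V' = 0x56 → acc = 0x41
  'T' = 0x54 → acc = 0x15
  'G' = 0x47 → acc = 0x52
  ',' = 0x2C → acc = 0x7E
  '7' = 0x37 → acc = 0x49
  ',' = 0x2C → acc = 0x65
  '4' = 0x34 → acc = 0x51
  '0' = 0x30 → acc = 0x61
  '8' = 0x38 → acc = 0x59
  '5' = 0x35 → acc = 0x6C
  '7' = 0x37 → acc = 0x5B
Checksum = 0x5B.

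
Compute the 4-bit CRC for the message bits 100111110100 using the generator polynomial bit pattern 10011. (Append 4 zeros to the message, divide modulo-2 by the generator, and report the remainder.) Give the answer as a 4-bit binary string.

0100

Append 4 zeros: 1001111101000000. Divide by 10011 (XOR where the leading bit is 1):
  pos 0: 10011 XOR 10011 = 00000
  pos 5: 11101 XOR 10011 = 01110
  pos 6: 11100 XOR 10011 = 01111
  pos 7: 11110 XOR 10011 = 01101
  pos 8: 11010 XOR 10011 = 01001
  pos 9: 10010 XOR 10011 = 00001
Remainder (last 4 bits) = 0100. This is the CRC / FCS.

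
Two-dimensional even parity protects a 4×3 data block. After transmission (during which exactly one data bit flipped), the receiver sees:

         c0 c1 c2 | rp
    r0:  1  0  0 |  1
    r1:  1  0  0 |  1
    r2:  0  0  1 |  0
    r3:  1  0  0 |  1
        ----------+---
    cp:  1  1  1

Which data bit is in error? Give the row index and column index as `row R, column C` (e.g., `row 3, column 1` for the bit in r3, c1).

row 2, column 1

Recompute each row's even parity and compare to rp:
  r0: data parity 1, sent rp 1 → ok
  r1: data parity 1, sent rp 1 → ok
  r2: data parity 1, sent rp 0 → mismatch
  r3: data parity 1, sent rp 1 → ok
Recompute each column's even parity and compare to cp:
  c0: data parity 1, sent cp 1 → ok
  c1: data parity 0, sent cp 1 → mismatch
  c2: data parity 1, sent cp 1 → ok
Exactly one row (r2) and one column (c1) fail → the flipped bit is at their intersection.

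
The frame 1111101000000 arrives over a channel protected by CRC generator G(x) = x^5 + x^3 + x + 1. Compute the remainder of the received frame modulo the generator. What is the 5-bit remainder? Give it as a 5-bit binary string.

Modulo-2 division of 1111101000000 by 101011:
  pos 0: 111110 XOR 101011 = 010101
  pos 1: 101011 XOR 101011 = 000000
Remainder = 00000 (zero — the frame passes the CRC check).

00000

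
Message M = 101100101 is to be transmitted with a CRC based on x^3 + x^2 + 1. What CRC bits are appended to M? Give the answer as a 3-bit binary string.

111

Append 3 zeros: 101100101000. Divide by 1101 (XOR where the leading bit is 1):
  pos 0: 1011 XOR 1101 = 0110
  pos 1: 1100 XOR 1101 = 0001
  pos 4: 1010 XOR 1101 = 0111
  pos 5: 1111 XOR 1101 = 0010
  pos 7: 1000 XOR 1101 = 0101
  pos 8: 1010 XOR 1101 = 0111
Remainder (last 3 bits) = 111. This is the CRC / FCS.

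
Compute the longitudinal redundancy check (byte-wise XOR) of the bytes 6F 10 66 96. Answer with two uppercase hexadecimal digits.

XOR the bytes together:
  start with 0x6F
  0x6F ⊕ 0x10 = 0x7F
  0x7F ⊕ 0x66 = 0x19
  0x19 ⊕ 0x96 = 0x8F

8F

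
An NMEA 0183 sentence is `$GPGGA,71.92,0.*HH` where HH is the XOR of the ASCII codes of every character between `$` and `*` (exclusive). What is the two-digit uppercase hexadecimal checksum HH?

6B

XOR the ASCII codes of the payload characters:
  'G' = 0x47 → acc = 0x47
  'P' = 0x50 → acc = 0x17
  'G' = 0x47 → acc = 0x50
  'G' = 0x47 → acc = 0x17
  'A' = 0x41 → acc = 0x56
  ',' = 0x2C → acc = 0x7A
  '7' = 0x37 → acc = 0x4D
  '1' = 0x31 → acc = 0x7C
  '.' = 0x2E → acc = 0x52
  '9' = 0x39 → acc = 0x6B
  '2' = 0x32 → acc = 0x59
  ',' = 0x2C → acc = 0x75
  '0' = 0x30 → acc = 0x45
  '.' = 0x2E → acc = 0x6B
Checksum = 0x6B.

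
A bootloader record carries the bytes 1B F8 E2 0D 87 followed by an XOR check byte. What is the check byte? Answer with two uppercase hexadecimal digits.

XOR the bytes together:
  start with 0x1B
  0x1B ⊕ 0xF8 = 0xE3
  0xE3 ⊕ 0xE2 = 0x01
  0x01 ⊕ 0x0D = 0x0C
  0x0C ⊕ 0x87 = 0x8B

8B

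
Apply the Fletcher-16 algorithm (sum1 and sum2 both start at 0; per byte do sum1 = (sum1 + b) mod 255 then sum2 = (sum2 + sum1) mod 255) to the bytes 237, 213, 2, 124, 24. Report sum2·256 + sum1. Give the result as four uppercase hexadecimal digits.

145A

Running sums (mod 255):
  after byte 0 (237): sum1=237, sum2=237
  after byte 1 (213): sum1=195, sum2=177
  after byte 2 (2): sum1=197, sum2=119
  after byte 3 (124): sum1=66, sum2=185
  after byte 4 (24): sum1=90, sum2=20
Checksum = sum2·256 + sum1 = 20·256 + 90 = 5210 = 0x145A.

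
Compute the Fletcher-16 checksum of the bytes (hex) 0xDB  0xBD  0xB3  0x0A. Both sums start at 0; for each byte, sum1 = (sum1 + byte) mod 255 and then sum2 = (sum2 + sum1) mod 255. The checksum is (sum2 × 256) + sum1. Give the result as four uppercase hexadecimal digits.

1A57

Running sums (mod 255):
  after byte 0 (0xDB): sum1=219, sum2=219
  after byte 1 (0xBD): sum1=153, sum2=117
  after byte 2 (0xB3): sum1=77, sum2=194
  after byte 3 (0x0A): sum1=87, sum2=26
Checksum = sum2·256 + sum1 = 26·256 + 87 = 6743 = 0x1A57.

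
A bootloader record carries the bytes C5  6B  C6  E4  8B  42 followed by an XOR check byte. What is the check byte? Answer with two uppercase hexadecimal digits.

XOR the bytes together:
  start with 0xC5
  0xC5 ⊕ 0x6B = 0xAE
  0xAE ⊕ 0xC6 = 0x68
  0x68 ⊕ 0xE4 = 0x8C
  0x8C ⊕ 0x8B = 0x07
  0x07 ⊕ 0x42 = 0x45

45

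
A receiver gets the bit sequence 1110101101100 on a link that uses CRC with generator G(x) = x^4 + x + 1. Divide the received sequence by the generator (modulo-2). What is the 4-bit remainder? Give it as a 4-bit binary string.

0101

Modulo-2 division of 1110101101100 by 10011:
  pos 0: 11101 XOR 10011 = 01110
  pos 1: 11100 XOR 10011 = 01111
  pos 2: 11111 XOR 10011 = 01100
  pos 3: 11001 XOR 10011 = 01010
  pos 4: 10100 XOR 10011 = 00111
  pos 6: 11111 XOR 10011 = 01100
  pos 7: 11000 XOR 10011 = 01011
  pos 8: 10110 XOR 10011 = 00101
Remainder = 0101 (nonzero — an error is detected).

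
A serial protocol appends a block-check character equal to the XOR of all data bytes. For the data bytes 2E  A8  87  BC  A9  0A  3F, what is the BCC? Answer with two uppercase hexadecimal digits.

XOR the bytes together:
  start with 0x2E
  0x2E ⊕ 0xA8 = 0x86
  0x86 ⊕ 0x87 = 0x01
  0x01 ⊕ 0xBC = 0xBD
  0xBD ⊕ 0xA9 = 0x14
  0x14 ⊕ 0x0A = 0x1E
  0x1E ⊕ 0x3F = 0x21

21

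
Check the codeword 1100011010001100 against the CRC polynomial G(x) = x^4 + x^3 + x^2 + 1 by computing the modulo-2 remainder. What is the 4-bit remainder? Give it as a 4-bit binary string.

Modulo-2 division of 1100011010001100 by 11101:
  pos 0: 11000 XOR 11101 = 00101
  pos 2: 10111 XOR 11101 = 01010
  pos 3: 10100 XOR 11101 = 01001
  pos 4: 10011 XOR 11101 = 01110
  pos 5: 11100 XOR 11101 = 00001
  pos 9: 10011 XOR 11101 = 01110
  pos 10: 11100 XOR 11101 = 00001
Remainder = 0010 (nonzero — an error is detected).

0010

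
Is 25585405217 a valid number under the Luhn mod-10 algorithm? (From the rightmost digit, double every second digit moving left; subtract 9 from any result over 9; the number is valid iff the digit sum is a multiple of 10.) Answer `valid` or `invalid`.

From the right, keep odd positions and double even positions (subtract 9 from any doubled value over 9):
  doubled (positions 2,4,...): 2 1 8 7 1 → sum 19
  kept (positions 1,3,...): 7 2 0 5 5 2 → sum 21
Total = 40.
40 mod 10 = 0, so the number is valid.

valid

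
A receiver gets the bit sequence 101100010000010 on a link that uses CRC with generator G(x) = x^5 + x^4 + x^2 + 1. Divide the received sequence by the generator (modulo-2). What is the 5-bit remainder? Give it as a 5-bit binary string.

00001

Modulo-2 division of 101100010000010 by 110101:
  pos 0: 101100 XOR 110101 = 011001
  pos 1: 110010 XOR 110101 = 000111
  pos 4: 111100 XOR 110101 = 001001
  pos 6: 100100 XOR 110101 = 010001
  pos 7: 100010 XOR 110101 = 010111
  pos 8: 101111 XOR 110101 = 011010
  pos 9: 110100 XOR 110101 = 000001
Remainder = 00001 (nonzero — an error is detected).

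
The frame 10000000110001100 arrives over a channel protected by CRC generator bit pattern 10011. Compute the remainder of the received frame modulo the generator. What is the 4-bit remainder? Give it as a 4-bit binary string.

Modulo-2 division of 10000000110001100 by 10011:
  pos 0: 10000 XOR 10011 = 00011
  pos 3: 11000 XOR 10011 = 01011
  pos 4: 10111 XOR 10011 = 00100
  pos 6: 10010 XOR 10011 = 00001
  pos 10: 10011 XOR 10011 = 00000
Remainder = 0000 (zero — the frame passes the CRC check).

0000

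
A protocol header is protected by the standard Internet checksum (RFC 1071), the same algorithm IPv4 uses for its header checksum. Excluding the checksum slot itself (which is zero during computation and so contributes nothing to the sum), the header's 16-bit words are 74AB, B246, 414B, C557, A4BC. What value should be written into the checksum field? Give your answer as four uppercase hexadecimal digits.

2DAE

One's-complement addition (fold any carry out of bit 15 back into bit 0):
  0x74AB + 0xB246 = 0x126F1 → wrap carry → 0x26F2
  0x26F2 + 0x414B = 0x0683D
  0x683D + 0xC557 = 0x12D94 → wrap carry → 0x2D95
  0x2D95 + 0xA4BC = 0x0D251
One's-complement sum = 0xD251.
Checksum = ~0xD251 & 0xFFFF = 0x2DAE.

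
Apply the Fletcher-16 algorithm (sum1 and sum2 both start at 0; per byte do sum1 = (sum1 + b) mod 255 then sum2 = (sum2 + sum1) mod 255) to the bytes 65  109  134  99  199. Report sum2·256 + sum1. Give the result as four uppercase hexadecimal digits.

Running sums (mod 255):
  after byte 0 (65): sum1=65, sum2=65
  after byte 1 (109): sum1=174, sum2=239
  after byte 2 (134): sum1=53, sum2=37
  after byte 3 (99): sum1=152, sum2=189
  after byte 4 (199): sum1=96, sum2=30
Checksum = sum2·256 + sum1 = 30·256 + 96 = 7776 = 0x1E60.

1E60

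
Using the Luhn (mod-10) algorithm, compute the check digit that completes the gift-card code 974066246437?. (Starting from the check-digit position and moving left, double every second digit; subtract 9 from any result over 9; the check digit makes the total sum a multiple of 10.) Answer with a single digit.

1

Partial digits right→left: 7 3 4 6 4 2 6 6 0 4 7 9
Double every second digit counting from the check-digit position (so the 1st, 3rd, 5th, ... of the partial from the right).
  doubled (with −9 where >9): 5 8 8 3 0 5 → sum 29
  kept as-is: 3 6 2 6 4 9 → sum 30
Total = 29 + 30 = 59.
Check digit = (10 − (59 mod 10)) mod 10 = 1.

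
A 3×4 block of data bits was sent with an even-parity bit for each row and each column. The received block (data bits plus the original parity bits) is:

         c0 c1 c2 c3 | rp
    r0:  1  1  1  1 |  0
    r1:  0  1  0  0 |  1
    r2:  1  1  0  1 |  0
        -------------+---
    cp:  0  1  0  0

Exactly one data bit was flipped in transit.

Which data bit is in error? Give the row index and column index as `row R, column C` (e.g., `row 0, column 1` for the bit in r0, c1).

Recompute each row's even parity and compare to rp:
  r0: data parity 0, sent rp 0 → ok
  r1: data parity 1, sent rp 1 → ok
  r2: data parity 1, sent rp 0 → mismatch
Recompute each column's even parity and compare to cp:
  c0: data parity 0, sent cp 0 → ok
  c1: data parity 1, sent cp 1 → ok
  c2: data parity 1, sent cp 0 → mismatch
  c3: data parity 0, sent cp 0 → ok
Exactly one row (r2) and one column (c2) fail → the flipped bit is at their intersection.

row 2, column 2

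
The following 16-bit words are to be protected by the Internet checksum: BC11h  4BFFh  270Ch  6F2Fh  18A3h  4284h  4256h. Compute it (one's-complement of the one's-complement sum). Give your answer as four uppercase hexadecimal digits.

One's-complement addition (fold any carry out of bit 15 back into bit 0):
  0xBC11 + 0x4BFF = 0x10810 → wrap carry → 0x0811
  0x0811 + 0x270C = 0x02F1D
  0x2F1D + 0x6F2F = 0x09E4C
  0x9E4C + 0x18A3 = 0x0B6EF
  0xB6EF + 0x4284 = 0x0F973
  0xF973 + 0x4256 = 0x13BC9 → wrap carry → 0x3BCA
One's-complement sum = 0x3BCA.
Checksum = ~0x3BCA & 0xFFFF = 0xC435.

C435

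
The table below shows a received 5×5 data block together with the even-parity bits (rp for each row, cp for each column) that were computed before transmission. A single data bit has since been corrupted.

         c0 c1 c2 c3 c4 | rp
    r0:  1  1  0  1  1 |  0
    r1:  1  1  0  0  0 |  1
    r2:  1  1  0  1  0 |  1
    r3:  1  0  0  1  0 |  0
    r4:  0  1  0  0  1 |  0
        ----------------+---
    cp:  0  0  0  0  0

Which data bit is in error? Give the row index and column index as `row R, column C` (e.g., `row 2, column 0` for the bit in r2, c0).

Recompute each row's even parity and compare to rp:
  r0: data parity 0, sent rp 0 → ok
  r1: data parity 0, sent rp 1 → mismatch
  r2: data parity 1, sent rp 1 → ok
  r3: data parity 0, sent rp 0 → ok
  r4: data parity 0, sent rp 0 → ok
Recompute each column's even parity and compare to cp:
  c0: data parity 0, sent cp 0 → ok
  c1: data parity 0, sent cp 0 → ok
  c2: data parity 0, sent cp 0 → ok
  c3: data parity 1, sent cp 0 → mismatch
  c4: data parity 0, sent cp 0 → ok
Exactly one row (r1) and one column (c3) fail → the flipped bit is at their intersection.

row 1, column 3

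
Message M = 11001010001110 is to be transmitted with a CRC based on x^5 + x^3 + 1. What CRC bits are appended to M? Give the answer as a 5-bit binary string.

Append 5 zeros: 1100101000111000000. Divide by 101001 (XOR where the leading bit is 1):
  pos 0: 110010 XOR 101001 = 011011
  pos 1: 110111 XOR 101001 = 011110
  pos 2: 111100 XOR 101001 = 010101
  pos 3: 101010 XOR 101001 = 000011
  pos 7: 110111 XOR 101001 = 011110
  pos 8: 111100 XOR 101001 = 010101
  pos 9: 101010 XOR 101001 = 000011
  pos 13: 110000 XOR 101001 = 011001
Remainder (last 5 bits) = 11001. This is the CRC / FCS.

11001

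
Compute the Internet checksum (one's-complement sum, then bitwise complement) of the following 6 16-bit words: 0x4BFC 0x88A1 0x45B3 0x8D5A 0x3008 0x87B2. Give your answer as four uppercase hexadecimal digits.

One's-complement addition (fold any carry out of bit 15 back into bit 0):
  0x4BFC + 0x88A1 = 0x0D49D
  0xD49D + 0x45B3 = 0x11A50 → wrap carry → 0x1A51
  0x1A51 + 0x8D5A = 0x0A7AB
  0xA7AB + 0x3008 = 0x0D7B3
  0xD7B3 + 0x87B2 = 0x15F65 → wrap carry → 0x5F66
One's-complement sum = 0x5F66.
Checksum = ~0x5F66 & 0xFFFF = 0xA099.

A099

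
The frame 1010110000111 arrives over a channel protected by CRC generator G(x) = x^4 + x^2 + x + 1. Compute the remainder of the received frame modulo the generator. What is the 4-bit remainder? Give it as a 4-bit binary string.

0010

Modulo-2 division of 1010110000111 by 10111:
  pos 0: 10101 XOR 10111 = 00010
  pos 3: 10100 XOR 10111 = 00011
  pos 6: 11001 XOR 10111 = 01110
  pos 7: 11101 XOR 10111 = 01010
  pos 8: 10101 XOR 10111 = 00010
Remainder = 0010 (nonzero — an error is detected).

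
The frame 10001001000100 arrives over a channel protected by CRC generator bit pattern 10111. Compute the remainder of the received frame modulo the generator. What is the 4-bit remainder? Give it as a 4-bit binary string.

0000

Modulo-2 division of 10001001000100 by 10111:
  pos 0: 10001 XOR 10111 = 00110
  pos 2: 11000 XOR 10111 = 01111
  pos 3: 11111 XOR 10111 = 01000
  pos 4: 10000 XOR 10111 = 00111
  pos 6: 11100 XOR 10111 = 01011
  pos 7: 10111 XOR 10111 = 00000
Remainder = 0000 (zero — the frame passes the CRC check).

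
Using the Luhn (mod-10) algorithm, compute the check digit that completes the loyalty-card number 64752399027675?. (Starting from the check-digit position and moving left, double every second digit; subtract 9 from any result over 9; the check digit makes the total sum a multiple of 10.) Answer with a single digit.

Partial digits right→left: 5 7 6 7 2 0 9 9 3 2 5 7 4 6
Double every second digit counting from the check-digit position (so the 1st, 3rd, 5th, ... of the partial from the right).
  doubled (with −9 where >9): 1 3 4 9 6 1 8 → sum 32
  kept as-is: 7 7 0 9 2 7 6 → sum 38
Total = 32 + 38 = 70.
Check digit = (10 − (70 mod 10)) mod 10 = 0.

0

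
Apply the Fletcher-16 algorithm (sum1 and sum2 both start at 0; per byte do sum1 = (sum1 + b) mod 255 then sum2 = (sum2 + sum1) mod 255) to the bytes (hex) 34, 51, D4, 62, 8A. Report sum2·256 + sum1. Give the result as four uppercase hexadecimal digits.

Running sums (mod 255):
  after byte 0 (34): sum1=52, sum2=52
  after byte 1 (51): sum1=133, sum2=185
  after byte 2 (D4): sum1=90, sum2=20
  after byte 3 (62): sum1=188, sum2=208
  after byte 4 (8A): sum1=71, sum2=24
Checksum = sum2·256 + sum1 = 24·256 + 71 = 6215 = 0x1847.

1847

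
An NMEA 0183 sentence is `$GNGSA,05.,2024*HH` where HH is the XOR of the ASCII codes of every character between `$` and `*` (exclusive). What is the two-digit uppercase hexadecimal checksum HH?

XOR the ASCII codes of the payload characters:
  'G' = 0x47 → acc = 0x47
  'N' = 0x4E → acc = 0x09
  'G' = 0x47 → acc = 0x4E
  'S' = 0x53 → acc = 0x1D
  'A' = 0x41 → acc = 0x5C
  ',' = 0x2C → acc = 0x70
  '0' = 0x30 → acc = 0x40
  '5' = 0x35 → acc = 0x75
  '.' = 0x2E → acc = 0x5B
  ',' = 0x2C → acc = 0x77
  '2' = 0x32 → acc = 0x45
  '0' = 0x30 → acc = 0x75
  '2' = 0x32 → acc = 0x47
  '4' = 0x34 → acc = 0x73
Checksum = 0x73.

73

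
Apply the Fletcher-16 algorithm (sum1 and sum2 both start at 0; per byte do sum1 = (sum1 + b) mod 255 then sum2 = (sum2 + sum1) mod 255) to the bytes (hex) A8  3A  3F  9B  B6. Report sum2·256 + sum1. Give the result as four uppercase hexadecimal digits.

DF74

Running sums (mod 255):
  after byte 0 (A8): sum1=168, sum2=168
  after byte 1 (3A): sum1=226, sum2=139
  after byte 2 (3F): sum1=34, sum2=173
  after byte 3 (9B): sum1=189, sum2=107
  after byte 4 (B6): sum1=116, sum2=223
Checksum = sum2·256 + sum1 = 223·256 + 116 = 57204 = 0xDF74.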